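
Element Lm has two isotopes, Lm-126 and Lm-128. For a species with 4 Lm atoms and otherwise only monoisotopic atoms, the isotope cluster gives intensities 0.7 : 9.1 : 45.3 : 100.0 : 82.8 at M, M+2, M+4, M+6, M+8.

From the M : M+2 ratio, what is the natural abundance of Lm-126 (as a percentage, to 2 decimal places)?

If p is the fraction of Lm that is Lm-126, then I(M+2)/I(M) = [C(4,1)·p^3·(1−p)] / p^4 = 4·(1−p)/p = 9.1/0.7 = 13.0000
(1−p)/p = 13.0000/4 = 3.2500  ⇒  p = 1/(1 + 3.2500) = 0.2353
Lm-126: 23.53%, Lm-128: 76.47%.

23.53%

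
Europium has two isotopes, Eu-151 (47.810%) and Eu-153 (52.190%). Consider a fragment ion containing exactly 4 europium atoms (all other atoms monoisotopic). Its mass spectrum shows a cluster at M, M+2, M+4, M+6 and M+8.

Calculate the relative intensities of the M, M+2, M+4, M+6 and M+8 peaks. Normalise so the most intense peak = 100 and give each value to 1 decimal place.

14.0 : 61.1 : 100.0 : 72.8 : 19.9

The 4 Eu atoms are independent, so intensities follow the terms of (0.47810 + 0.52190)^4.
P(M) = 0.47810^4 = 0.052249
P(M+2) = 4 × 0.47810^3 × 0.52190^1 = 0.228141
P(M+4) = 6 × 0.47810^2 × 0.52190^2 = 0.373563
P(M+6) = 4 × 0.47810^1 × 0.52190^3 = 0.271857
P(M+8) = 0.52190^4 = 0.074191
The M+4 peak is largest (0.373563); scaling to 100 gives 14.0 : 61.1 : 100.0 : 72.8 : 19.9.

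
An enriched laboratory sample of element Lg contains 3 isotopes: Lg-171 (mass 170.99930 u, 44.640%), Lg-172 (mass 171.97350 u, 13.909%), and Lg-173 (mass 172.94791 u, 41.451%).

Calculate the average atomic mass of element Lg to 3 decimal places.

The abundance-weighted mean is 0.44640 × 170.99930 + 0.13909 × 171.97350 + 0.41451 × 172.94791
= 76.334088 + 23.919794 + 71.688638 = 171.942520 u

171.943 u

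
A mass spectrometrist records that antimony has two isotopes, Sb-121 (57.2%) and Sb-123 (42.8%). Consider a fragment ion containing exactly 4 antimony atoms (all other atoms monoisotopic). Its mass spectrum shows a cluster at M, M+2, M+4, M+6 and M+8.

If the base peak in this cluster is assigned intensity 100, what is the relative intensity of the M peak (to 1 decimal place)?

Binomial terms of (0.572 + 0.428)^4: M 0.1070, M+2 0.3204, M+4 0.3596, M+6 0.1794, M+8 0.0336 → M+4 is the base peak.
P(M+4) = C(4,2) × 0.572^2 × 0.428^2 = 6 × 0.327184 × 0.183184 = 0.359609 (base)
P(M) = C(4,0) × 0.572^4 × 0.428^0 = 1 × 0.10704937 × 1.0000 = 0.107049
Relative intensity = 0.107049 / 0.359609 × 100 = 29.8

29.8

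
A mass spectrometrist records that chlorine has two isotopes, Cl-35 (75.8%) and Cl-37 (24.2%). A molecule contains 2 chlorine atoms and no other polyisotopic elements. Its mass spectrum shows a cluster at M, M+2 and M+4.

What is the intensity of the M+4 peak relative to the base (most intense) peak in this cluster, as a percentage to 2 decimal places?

Term probabilities: M 0.5746, M+2 0.3669, M+4 0.0586. Base peak = M.
P(M) = C(2,0) × 0.758^2 × 0.242^0 = 1 × 0.574564 × 1.0000 = 0.574564 (base)
P(M+4) = C(2,2) × 0.758^0 × 0.242^2 = 1 × 1.0000 × 0.058564 = 0.058564
Relative intensity = 0.058564 / 0.574564 × 100 = 10.19

10.19%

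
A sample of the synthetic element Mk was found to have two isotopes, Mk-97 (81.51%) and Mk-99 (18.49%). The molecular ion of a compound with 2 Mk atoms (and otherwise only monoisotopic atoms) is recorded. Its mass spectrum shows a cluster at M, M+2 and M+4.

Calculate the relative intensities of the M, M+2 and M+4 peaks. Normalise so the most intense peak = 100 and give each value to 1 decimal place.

100.0 : 45.4 : 5.1

Each Mk atom is independently Mk-97 (p = 0.8151) or Mk-99 (q = 0.1849); the cluster is the binomial expansion (p + q)^2.
P(M) = 0.8151^2 = 0.664388
P(M+2) = 2 × 0.8151^1 × 0.1849^1 = 0.301424
P(M+4) = 0.1849^2 = 0.034188
The M peak is largest (0.664388); scaling to 100 gives 100.0 : 45.4 : 5.1.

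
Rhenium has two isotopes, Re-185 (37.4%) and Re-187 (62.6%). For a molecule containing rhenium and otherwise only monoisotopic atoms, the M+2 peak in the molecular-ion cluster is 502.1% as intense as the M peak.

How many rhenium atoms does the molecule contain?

With n Re atoms, P(M+2)/P(M) = C(n,1)·p^(n−1)q / p^n = n·q/p = n · 0.626/0.374.
n = 5.021 × 0.374/0.626 = 3.00 ≈ 3

3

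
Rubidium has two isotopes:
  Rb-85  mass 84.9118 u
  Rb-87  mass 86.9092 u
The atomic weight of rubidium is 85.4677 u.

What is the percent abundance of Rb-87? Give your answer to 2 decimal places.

27.83%

With x = fraction of Rb-85 (so Rb-87 is 1 − x):
84.9118·x + 86.9092·(1 − x) = 85.4677
(84.9118 − 86.9092)·x = 85.4677 − 86.9092
x = -1.4415 / -1.9974 = 0.72169 → 72.17% Rb-85, 27.83% Rb-87.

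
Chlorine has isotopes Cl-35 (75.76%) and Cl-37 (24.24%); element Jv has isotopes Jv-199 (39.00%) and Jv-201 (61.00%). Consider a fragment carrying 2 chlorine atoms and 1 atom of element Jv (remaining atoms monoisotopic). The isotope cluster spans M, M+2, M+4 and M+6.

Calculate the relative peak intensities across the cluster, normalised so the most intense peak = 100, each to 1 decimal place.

Chlorine pattern (n=2): 0.57395776 : 0.36728448 : 0.05875776
Element Jv pattern (n=1): 0.3900 : 0.6100
Convolve the two distributions (both contribute in 2-u steps):
  M: 0.57395776×0.3900 = 0.223844
  M+2: 0.57395776×0.6100 + 0.36728448×0.3900 = 0.493355
  M+4: 0.36728448×0.6100 + 0.05875776×0.3900 = 0.246959
  M+6: 0.05875776×0.6100 = 0.035842
Scale to base peak (0.493355) = 100: 45.4 : 100.0 : 50.1 : 7.3

45.4 : 100.0 : 50.1 : 7.3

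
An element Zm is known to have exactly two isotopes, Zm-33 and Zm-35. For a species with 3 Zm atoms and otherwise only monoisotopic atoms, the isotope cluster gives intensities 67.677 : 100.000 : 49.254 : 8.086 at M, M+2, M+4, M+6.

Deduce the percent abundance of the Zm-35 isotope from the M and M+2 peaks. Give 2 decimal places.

33.00%

If p is the fraction of Zm that is Zm-33, then I(M+2)/I(M) = [C(3,1)·p^2·(1−p)] / p^3 = 3·(1−p)/p = 100.000/67.677 = 1.4776
(1−p)/p = 1.4776/3 = 0.4925  ⇒  p = 1/(1 + 0.4925) = 0.6700
Zm-33: 67.00%, Zm-35: 33.00%.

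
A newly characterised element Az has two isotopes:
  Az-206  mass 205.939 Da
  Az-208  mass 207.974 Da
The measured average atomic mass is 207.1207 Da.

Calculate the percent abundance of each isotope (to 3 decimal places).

Az-206: 41.931%, Az-208: 58.069%

Writing the weighted mean with unknown fraction x of Az-206:
205.939·x + 207.974·(1 − x) = 207.1207
(205.939 − 207.974)·x = 207.1207 − 207.974
x = -0.8533 / -2.035 = 0.41931 → 41.931% Az-206, 58.069% Az-208.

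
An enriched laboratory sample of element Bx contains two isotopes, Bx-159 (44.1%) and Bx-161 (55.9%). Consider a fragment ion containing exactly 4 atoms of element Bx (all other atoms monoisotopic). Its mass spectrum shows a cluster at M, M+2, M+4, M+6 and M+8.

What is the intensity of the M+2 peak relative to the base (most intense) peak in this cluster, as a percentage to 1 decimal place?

52.6%

Term probabilities: M 0.0378, M+2 0.1918, M+4 0.3646, M+6 0.3081, M+8 0.0976. Base peak = M+4.
P(M+4) = C(4,2) × 0.441^2 × 0.559^2 = 6 × 0.194481 × 0.312481 = 0.364630 (base)
P(M+2) = C(4,1) × 0.441^3 × 0.559^1 = 4 × 0.08576612 × 0.5590 = 0.191773
Relative intensity = 0.191773 / 0.364630 × 100 = 52.6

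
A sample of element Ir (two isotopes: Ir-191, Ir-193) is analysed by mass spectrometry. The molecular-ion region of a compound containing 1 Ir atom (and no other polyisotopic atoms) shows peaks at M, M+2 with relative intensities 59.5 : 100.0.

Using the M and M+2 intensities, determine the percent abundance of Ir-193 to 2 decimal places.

62.70%

Write p for the Ir-191 fraction. I(M+2)/I(M) = [C(1,1)·p^0·(1−p)] / p^1 = 1·(1−p)/p = 100.0/59.5 = 1.6807
(1−p)/p = 1.6807/1 = 1.6807  ⇒  p = 1/(1 + 1.6807) = 0.3730
Ir-191: 37.30%, Ir-193: 62.70%.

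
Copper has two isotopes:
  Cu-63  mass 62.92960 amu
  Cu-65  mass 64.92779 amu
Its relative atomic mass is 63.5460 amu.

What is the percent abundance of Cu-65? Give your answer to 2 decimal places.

Let x be the fractional abundance of Cu-63; then Cu-65 has abundance 1 − x.
62.92960·x + 64.92779·(1 − x) = 63.5460
(62.92960 − 64.92779)·x = 63.5460 − 64.92779
x = -1.38179 / -1.99819 = 0.69152 → 69.15% Cu-63, 30.85% Cu-65.

30.85%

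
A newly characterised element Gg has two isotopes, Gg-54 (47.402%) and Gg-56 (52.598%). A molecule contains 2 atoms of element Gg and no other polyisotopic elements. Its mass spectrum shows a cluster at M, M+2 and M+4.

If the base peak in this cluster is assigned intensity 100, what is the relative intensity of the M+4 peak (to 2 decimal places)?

Binomial terms of (0.47402 + 0.52598)^2: M 0.2247, M+2 0.4987, M+4 0.2767 → M+2 is the base peak.
P(M+2) = C(2,1) × 0.47402^1 × 0.52598^1 = 2 × 0.47402 × 0.52598 = 0.498650 (base)
P(M+4) = C(2,2) × 0.47402^0 × 0.52598^2 = 1 × 1.0000 × 0.27665496 = 0.276655
Relative intensity = 0.276655 / 0.498650 × 100 = 55.48

55.48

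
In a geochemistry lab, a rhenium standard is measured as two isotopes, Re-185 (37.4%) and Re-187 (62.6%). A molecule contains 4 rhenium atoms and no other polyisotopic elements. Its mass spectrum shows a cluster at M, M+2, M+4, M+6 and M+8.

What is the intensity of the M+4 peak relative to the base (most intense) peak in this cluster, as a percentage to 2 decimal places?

Binomial terms of (0.374 + 0.626)^4: M 0.0196, M+2 0.1310, M+4 0.3289, M+6 0.3670, M+8 0.1536 → M+6 is the base peak.
P(M+6) = C(4,3) × 0.374^1 × 0.626^3 = 4 × 0.3740 × 0.24531438 = 0.366990 (base)
P(M+4) = C(4,2) × 0.374^2 × 0.626^2 = 6 × 0.139876 × 0.391876 = 0.328884
Relative intensity = 0.328884 / 0.366990 × 100 = 89.62

89.62%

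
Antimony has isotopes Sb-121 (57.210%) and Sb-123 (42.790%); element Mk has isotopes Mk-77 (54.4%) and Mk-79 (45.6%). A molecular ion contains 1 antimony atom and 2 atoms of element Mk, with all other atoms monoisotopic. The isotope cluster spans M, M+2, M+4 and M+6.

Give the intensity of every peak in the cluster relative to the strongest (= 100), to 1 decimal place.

Antimony pattern (n=1): 0.5721 : 0.4279
Element Mk pattern (n=2): 0.295936 : 0.496128 : 0.207936
Convolve the two distributions (both contribute in 2-u steps):
  M: 0.5721×0.295936 = 0.169305
  M+2: 0.5721×0.496128 + 0.4279×0.295936 = 0.410466
  M+4: 0.5721×0.207936 + 0.4279×0.496128 = 0.331253
  M+6: 0.4279×0.207936 = 0.088976
Scale to base peak (0.410466) = 100: 41.2 : 100.0 : 80.7 : 21.7

41.2 : 100.0 : 80.7 : 21.7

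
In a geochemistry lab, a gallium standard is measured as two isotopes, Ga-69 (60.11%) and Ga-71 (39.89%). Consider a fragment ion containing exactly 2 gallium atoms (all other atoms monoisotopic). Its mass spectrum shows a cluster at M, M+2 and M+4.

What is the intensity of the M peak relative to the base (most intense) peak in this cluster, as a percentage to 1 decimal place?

Term probabilities: M 0.3613, M+2 0.4796, M+4 0.1591. Base peak = M+2.
P(M+2) = C(2,1) × 0.6011^1 × 0.3989^1 = 2 × 0.6011 × 0.3989 = 0.479558 (base)
P(M) = C(2,0) × 0.6011^2 × 0.3989^0 = 1 × 0.36132121 × 1.0000 = 0.361321
Relative intensity = 0.361321 / 0.479558 × 100 = 75.3

75.3%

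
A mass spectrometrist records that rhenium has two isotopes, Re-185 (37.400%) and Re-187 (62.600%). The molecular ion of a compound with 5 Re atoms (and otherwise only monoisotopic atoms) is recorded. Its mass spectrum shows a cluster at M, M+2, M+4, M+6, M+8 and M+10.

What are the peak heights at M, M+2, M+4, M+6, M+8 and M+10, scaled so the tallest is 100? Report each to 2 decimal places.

Each Re atom is independently Re-185 (p = 0.37400) or Re-187 (q = 0.62600); the cluster is the binomial expansion (p + q)^5.
P(M) = 0.37400^5 = 0.007317
P(M+2) = 5 × 0.37400^4 × 0.62600^1 = 0.061239
P(M+4) = 10 × 0.37400^3 × 0.62600^2 = 0.205005
P(M+6) = 10 × 0.37400^2 × 0.62600^3 = 0.343136
P(M+8) = 5 × 0.37400^1 × 0.62600^4 = 0.287170
P(M+10) = 0.62600^5 = 0.096133
The M+6 peak is largest (0.343136); scaling to 100 gives 2.13 : 17.85 : 59.74 : 100.00 : 83.69 : 28.02.

2.13 : 17.85 : 59.74 : 100.00 : 83.69 : 28.02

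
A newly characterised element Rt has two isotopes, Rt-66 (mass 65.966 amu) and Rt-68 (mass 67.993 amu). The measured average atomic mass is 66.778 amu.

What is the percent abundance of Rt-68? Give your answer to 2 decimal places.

With x = fraction of Rt-66 (so Rt-68 is 1 − x):
65.966·x + 67.993·(1 − x) = 66.778
(65.966 − 67.993)·x = 66.778 − 67.993
x = -1.215 / -2.027 = 0.59941 → 59.94% Rt-66, 40.06% Rt-68.

40.06%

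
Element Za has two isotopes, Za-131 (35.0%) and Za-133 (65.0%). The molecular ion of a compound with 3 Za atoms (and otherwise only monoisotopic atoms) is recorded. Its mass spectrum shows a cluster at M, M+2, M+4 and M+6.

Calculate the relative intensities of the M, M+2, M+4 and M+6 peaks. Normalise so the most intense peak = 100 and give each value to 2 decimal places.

9.66 : 53.85 : 100.00 : 61.90

Expanding (0.350 + 0.650)^3:
P(M) = 0.350^3 = 0.042875
P(M+2) = 3 × 0.350^2 × 0.650^1 = 0.238875
P(M+4) = 3 × 0.350^1 × 0.650^2 = 0.443625
P(M+6) = 0.650^3 = 0.274625
The M+4 peak is largest (0.443625); scaling to 100 gives 9.66 : 53.85 : 100.00 : 61.90.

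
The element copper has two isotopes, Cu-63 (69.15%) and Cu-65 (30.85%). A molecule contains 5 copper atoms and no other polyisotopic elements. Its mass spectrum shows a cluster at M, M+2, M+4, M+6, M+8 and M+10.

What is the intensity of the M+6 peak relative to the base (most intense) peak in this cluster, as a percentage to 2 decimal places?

39.81%

Term probabilities: M 0.1581, M+2 0.3527, M+4 0.3147, M+6 0.1404, M+8 0.0313, M+10 0.0028. Base peak = M+2.
P(M+2) = C(5,1) × 0.6915^4 × 0.3085^1 = 5 × 0.2286487 × 0.3085 = 0.352691 (base)
P(M+6) = C(5,3) × 0.6915^2 × 0.3085^3 = 10 × 0.47817225 × 0.02936064 = 0.140394
Relative intensity = 0.140394 / 0.352691 × 100 = 39.81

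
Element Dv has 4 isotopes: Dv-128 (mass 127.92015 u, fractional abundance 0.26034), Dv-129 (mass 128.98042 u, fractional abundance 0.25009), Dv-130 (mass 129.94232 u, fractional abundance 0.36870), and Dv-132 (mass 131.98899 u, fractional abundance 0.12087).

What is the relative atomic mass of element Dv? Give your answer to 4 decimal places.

129.4227 u

Weight each isotope mass by its fractional abundance: 0.26034 × 127.92015 + 0.25009 × 128.98042 + 0.36870 × 129.94232 + 0.12087 × 131.98899
= 33.302732 + 32.256713 + 47.909733 + 15.953509 = 129.422687 u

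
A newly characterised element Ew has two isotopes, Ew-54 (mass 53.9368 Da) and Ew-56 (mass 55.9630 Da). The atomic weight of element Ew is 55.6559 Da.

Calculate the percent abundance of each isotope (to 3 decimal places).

With x = fraction of Ew-54 (so Ew-56 is 1 − x):
53.9368·x + 55.9630·(1 − x) = 55.6559
(53.9368 − 55.9630)·x = 55.6559 − 55.9630
x = -0.3071 / -2.0262 = 0.15156 → 15.156% Ew-54, 84.844% Ew-56.

Ew-54: 15.156%, Ew-56: 84.844%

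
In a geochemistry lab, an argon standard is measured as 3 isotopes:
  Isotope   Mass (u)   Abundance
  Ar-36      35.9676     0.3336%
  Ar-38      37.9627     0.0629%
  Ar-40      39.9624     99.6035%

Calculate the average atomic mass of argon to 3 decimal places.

39.948 u

Weight each isotope mass by its fractional abundance: 0.003336 × 35.9676 + 0.000629 × 37.9627 + 0.996035 × 39.9624
= 0.11999 + 0.02388 + 39.80395 = 39.94782 u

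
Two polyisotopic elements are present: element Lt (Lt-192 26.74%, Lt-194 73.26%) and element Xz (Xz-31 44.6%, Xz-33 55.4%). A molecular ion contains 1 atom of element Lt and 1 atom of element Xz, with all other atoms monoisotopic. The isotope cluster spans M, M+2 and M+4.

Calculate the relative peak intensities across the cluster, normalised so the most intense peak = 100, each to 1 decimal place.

Element Lt pattern (n=1): 0.2674 : 0.7326
Element Xz pattern (n=1): 0.4460 : 0.5540
Convolve the two distributions (both contribute in 2-u steps):
  M: 0.2674×0.4460 = 0.119260
  M+2: 0.2674×0.5540 + 0.7326×0.4460 = 0.474879
  M+4: 0.7326×0.5540 = 0.405860
Scale to base peak (0.474879) = 100: 25.1 : 100.0 : 85.5

25.1 : 100.0 : 85.5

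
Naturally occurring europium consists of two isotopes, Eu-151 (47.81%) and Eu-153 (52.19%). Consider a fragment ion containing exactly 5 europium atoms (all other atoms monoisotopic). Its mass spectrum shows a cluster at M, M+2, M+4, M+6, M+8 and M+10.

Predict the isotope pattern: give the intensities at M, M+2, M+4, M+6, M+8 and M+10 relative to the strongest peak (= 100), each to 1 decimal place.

The 5 Eu atoms are independent, so intensities follow the terms of (0.4781 + 0.5219)^5.
P(M) = 0.4781^5 = 0.024980
P(M+2) = 5 × 0.4781^4 × 0.5219^1 = 0.136343
P(M+4) = 10 × 0.4781^3 × 0.5219^2 = 0.297667
P(M+6) = 10 × 0.4781^2 × 0.5219^3 = 0.324937
P(M+8) = 5 × 0.4781^1 × 0.5219^4 = 0.177353
P(M+10) = 0.5219^5 = 0.038720
The M+6 peak is largest (0.324937); scaling to 100 gives 7.7 : 42.0 : 91.6 : 100.0 : 54.6 : 11.9.

7.7 : 42.0 : 91.6 : 100.0 : 54.6 : 11.9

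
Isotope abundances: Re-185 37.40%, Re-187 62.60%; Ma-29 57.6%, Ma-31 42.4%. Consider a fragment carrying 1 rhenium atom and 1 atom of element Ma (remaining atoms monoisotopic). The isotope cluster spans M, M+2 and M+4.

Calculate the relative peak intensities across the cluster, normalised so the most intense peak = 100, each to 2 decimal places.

Rhenium pattern (n=1): 0.3740 : 0.6260
Element Ma pattern (n=1): 0.5760 : 0.4240
Convolve the two distributions (both contribute in 2-u steps):
  M: 0.3740×0.5760 = 0.215424
  M+2: 0.3740×0.4240 + 0.6260×0.5760 = 0.519152
  M+4: 0.6260×0.4240 = 0.265424
Scale to base peak (0.519152) = 100: 41.50 : 100.00 : 51.13

41.50 : 100.00 : 51.13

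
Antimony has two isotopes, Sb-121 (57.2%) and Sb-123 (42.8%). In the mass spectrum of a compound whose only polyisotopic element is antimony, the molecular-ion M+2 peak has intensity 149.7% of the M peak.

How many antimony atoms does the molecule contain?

With n Sb atoms, P(M+2)/P(M) = C(n,1)·p^(n−1)q / p^n = n·q/p = n · 0.428/0.572.
n = 1.497 × 0.572/0.428 = 2.00 ≈ 2

2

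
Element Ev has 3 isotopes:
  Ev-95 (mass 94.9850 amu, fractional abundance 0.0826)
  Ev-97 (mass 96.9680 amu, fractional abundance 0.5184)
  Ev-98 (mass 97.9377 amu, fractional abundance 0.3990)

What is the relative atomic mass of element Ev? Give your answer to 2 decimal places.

97.19 amu

The abundance-weighted mean is 0.0826 × 94.9850 + 0.5184 × 96.9680 + 0.3990 × 97.9377
= 7.84576 + 50.26821 + 39.07714 = 97.19111 amu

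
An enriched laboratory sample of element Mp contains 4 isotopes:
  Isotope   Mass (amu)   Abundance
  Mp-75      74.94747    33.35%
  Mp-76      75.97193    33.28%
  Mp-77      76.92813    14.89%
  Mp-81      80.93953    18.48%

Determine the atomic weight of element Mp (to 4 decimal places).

Ar = Σ fᵢ·mᵢ = 0.3335 × 74.94747 + 0.3328 × 75.97193 + 0.1489 × 76.92813 + 0.1848 × 80.93953
= 24.994981 + 25.283458 + 11.454599 + 14.957625 = 76.690663 amu

76.6907 amu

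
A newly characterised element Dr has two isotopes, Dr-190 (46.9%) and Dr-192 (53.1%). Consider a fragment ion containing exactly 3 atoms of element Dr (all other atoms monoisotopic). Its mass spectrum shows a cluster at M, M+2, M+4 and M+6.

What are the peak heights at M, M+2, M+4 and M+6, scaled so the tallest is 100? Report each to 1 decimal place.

Expanding (0.469 + 0.531)^3:
P(M) = 0.469^3 = 0.103162
P(M+2) = 3 × 0.469^2 × 0.531^1 = 0.350398
P(M+4) = 3 × 0.469^1 × 0.531^2 = 0.396719
P(M+6) = 0.531^3 = 0.149721
The M+4 peak is largest (0.396719); scaling to 100 gives 26.0 : 88.3 : 100.0 : 37.7.

26.0 : 88.3 : 100.0 : 37.7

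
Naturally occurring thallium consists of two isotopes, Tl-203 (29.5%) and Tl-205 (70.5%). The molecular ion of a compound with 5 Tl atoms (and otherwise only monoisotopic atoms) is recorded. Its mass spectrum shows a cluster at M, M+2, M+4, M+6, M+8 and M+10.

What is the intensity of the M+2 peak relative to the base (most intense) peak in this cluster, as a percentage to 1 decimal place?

Term probabilities: M 0.0022, M+2 0.0267, M+4 0.1276, M+6 0.3049, M+8 0.3644, M+10 0.1742. Base peak = M+8.
P(M+8) = C(5,4) × 0.295^1 × 0.705^4 = 5 × 0.2950 × 0.24703385 = 0.364375 (base)
P(M+2) = C(5,1) × 0.295^4 × 0.705^1 = 5 × 0.00757335 × 0.7050 = 0.026696
Relative intensity = 0.026696 / 0.364375 × 100 = 7.3

7.3%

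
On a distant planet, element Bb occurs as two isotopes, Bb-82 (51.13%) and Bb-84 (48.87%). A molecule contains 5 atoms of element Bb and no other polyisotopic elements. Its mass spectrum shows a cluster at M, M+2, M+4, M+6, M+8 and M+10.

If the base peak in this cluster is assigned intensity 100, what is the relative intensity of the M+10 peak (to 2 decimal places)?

(0.5113 + 0.4887)^5 gives M 0.0349, M+2 0.1670, M+4 0.3192, M+6 0.3051, M+8 0.1458, M+10 0.0279; the largest is M+4.
P(M+4) = C(5,2) × 0.5113^3 × 0.4887^2 = 10 × 0.13366798 × 0.23882769 = 0.319236 (base)
P(M+10) = C(5,5) × 0.5113^0 × 0.4887^5 = 1 × 1.0000 × 0.0278748 = 0.027875
Relative intensity = 0.027875 / 0.319236 × 100 = 8.73

8.73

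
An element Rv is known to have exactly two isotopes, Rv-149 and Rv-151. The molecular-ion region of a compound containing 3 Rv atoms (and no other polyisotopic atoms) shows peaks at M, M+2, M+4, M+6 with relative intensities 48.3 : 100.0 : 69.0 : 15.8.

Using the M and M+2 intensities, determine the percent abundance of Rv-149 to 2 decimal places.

59.17%

Write p for the Rv-149 fraction. I(M+2)/I(M) = [C(3,1)·p^2·(1−p)] / p^3 = 3·(1−p)/p = 100.0/48.3 = 2.0704
(1−p)/p = 2.0704/3 = 0.6901  ⇒  p = 1/(1 + 0.6901) = 0.5917
Rv-149: 59.17%, Rv-151: 40.83%.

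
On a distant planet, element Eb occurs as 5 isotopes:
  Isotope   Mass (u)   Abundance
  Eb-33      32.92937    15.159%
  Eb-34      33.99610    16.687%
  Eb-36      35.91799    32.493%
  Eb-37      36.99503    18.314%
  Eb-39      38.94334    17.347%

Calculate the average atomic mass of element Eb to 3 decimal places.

Ar = Σ fᵢ·mᵢ = 0.15159 × 32.92937 + 0.16687 × 33.99610 + 0.32493 × 35.91799 + 0.18314 × 36.99503 + 0.17347 × 38.94334
= 4.991763 + 5.672929 + 11.670832 + 6.775270 + 6.755501 = 35.866295 u

35.866 u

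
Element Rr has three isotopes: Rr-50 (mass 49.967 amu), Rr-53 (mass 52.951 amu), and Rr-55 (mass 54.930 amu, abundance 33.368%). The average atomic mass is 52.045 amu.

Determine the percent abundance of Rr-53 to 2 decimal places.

Let x and y be the fractions of Rr-50 and Rr-53. Then x + y = 1 − 0.33368 = 0.66632 and 49.967x + 52.951y = 52.045 − 0.33368×54.930 = 33.7159576.
Substituting: 49.967x + 52.951(0.66632 − x) = 33.7159576
(49.967 − 52.951)x = -1.56635272  ⇒  x = 0.52492, y = 0.14140
Rr-50: 52.49%, Rr-53: 14.14%.

14.14%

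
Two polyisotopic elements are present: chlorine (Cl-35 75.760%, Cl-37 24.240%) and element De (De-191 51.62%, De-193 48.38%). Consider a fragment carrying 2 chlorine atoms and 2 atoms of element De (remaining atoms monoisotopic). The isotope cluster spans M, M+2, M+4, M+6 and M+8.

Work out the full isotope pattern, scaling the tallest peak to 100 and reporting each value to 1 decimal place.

39.8 : 100.0 : 86.7 : 30.0 : 3.6

Chlorine pattern (n=2): 0.57395776 : 0.36728448 : 0.05875776
Element De pattern (n=2): 0.26646244 : 0.49947512 : 0.23406244
Convolve the two distributions (both contribute in 2-u steps):
  M: 0.57395776×0.26646244 = 0.152938
  M+2: 0.57395776×0.49947512 + 0.36728448×0.26646244 = 0.384545
  M+4: 0.57395776×0.23406244 + 0.36728448×0.49947512 + 0.05875776×0.26646244 = 0.333448
  M+6: 0.36728448×0.23406244 + 0.05875776×0.49947512 = 0.115316
  M+8: 0.05875776×0.23406244 = 0.013753
Scale to base peak (0.384545) = 100: 39.8 : 100.0 : 86.7 : 30.0 : 3.6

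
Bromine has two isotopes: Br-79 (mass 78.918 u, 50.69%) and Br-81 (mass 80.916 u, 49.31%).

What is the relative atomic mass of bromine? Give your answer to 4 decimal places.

79.9032 u

Weight each isotope mass by its fractional abundance: 0.5069 × 78.918 + 0.4931 × 80.916
= 40.00353 + 39.89968 = 79.90321 u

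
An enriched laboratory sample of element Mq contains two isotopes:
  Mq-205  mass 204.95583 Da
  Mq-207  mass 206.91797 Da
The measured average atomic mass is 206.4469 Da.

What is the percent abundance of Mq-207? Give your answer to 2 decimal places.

Let x be the fractional abundance of Mq-205; then Mq-207 has abundance 1 − x.
204.95583·x + 206.91797·(1 − x) = 206.4469
(204.95583 − 206.91797)·x = 206.4469 − 206.91797
x = -0.47107 / -1.96214 = 0.24008 → 24.01% Mq-205, 75.99% Mq-207.

75.99%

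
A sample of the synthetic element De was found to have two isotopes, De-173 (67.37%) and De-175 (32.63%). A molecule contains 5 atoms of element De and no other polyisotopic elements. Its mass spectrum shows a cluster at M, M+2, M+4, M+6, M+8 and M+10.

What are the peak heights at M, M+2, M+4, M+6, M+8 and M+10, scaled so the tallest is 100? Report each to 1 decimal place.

41.3 : 100.0 : 96.9 : 46.9 : 11.4 : 1.1

The 5 De atoms are independent, so intensities follow the terms of (0.6737 + 0.3263)^5.
P(M) = 0.6737^5 = 0.138782
P(M+2) = 5 × 0.6737^4 × 0.3263^1 = 0.336088
P(M+4) = 10 × 0.6737^3 × 0.3263^2 = 0.325562
P(M+6) = 10 × 0.6737^2 × 0.3263^3 = 0.157683
P(M+8) = 5 × 0.6737^1 × 0.3263^4 = 0.038186
P(M+10) = 0.3263^5 = 0.003699
The M+2 peak is largest (0.336088); scaling to 100 gives 41.3 : 100.0 : 96.9 : 46.9 : 11.4 : 1.1.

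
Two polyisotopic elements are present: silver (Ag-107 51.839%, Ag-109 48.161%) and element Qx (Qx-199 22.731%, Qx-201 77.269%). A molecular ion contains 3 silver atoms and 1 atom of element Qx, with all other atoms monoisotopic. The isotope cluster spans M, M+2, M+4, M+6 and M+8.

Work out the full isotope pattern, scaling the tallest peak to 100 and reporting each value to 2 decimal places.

Silver pattern (n=3): 0.13930601 : 0.38826655 : 0.36071887 : 0.11170857
Element Qx pattern (n=1): 0.22731 : 0.77269
Convolve the two distributions (both contribute in 2-u steps):
  M: 0.13930601×0.22731 = 0.031666
  M+2: 0.13930601×0.77269 + 0.38826655×0.22731 = 0.195897
  M+4: 0.38826655×0.77269 + 0.36071887×0.22731 = 0.382005
  M+6: 0.36071887×0.77269 + 0.11170857×0.22731 = 0.304116
  M+8: 0.11170857×0.77269 = 0.086316
Scale to base peak (0.382005) = 100: 8.29 : 51.28 : 100.00 : 79.61 : 22.60

8.29 : 51.28 : 100.00 : 79.61 : 22.60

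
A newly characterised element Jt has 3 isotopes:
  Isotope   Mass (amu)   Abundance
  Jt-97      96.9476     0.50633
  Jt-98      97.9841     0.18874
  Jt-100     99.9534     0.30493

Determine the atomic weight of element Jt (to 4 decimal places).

Weight each isotope mass by its fractional abundance: 0.50633 × 96.9476 + 0.18874 × 97.9841 + 0.30493 × 99.9534
= 49.08748 + 18.49352 + 30.47879 = 98.05979 amu

98.0598 amu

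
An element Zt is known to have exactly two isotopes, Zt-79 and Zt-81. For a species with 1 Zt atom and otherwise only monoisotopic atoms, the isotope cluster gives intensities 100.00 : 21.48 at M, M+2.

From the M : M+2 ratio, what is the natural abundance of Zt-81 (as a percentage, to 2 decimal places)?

17.68%

Let p = fractional abundance of Zt-79. I(M+2)/I(M) = [C(1,1)·p^0·(1−p)] / p^1 = 1·(1−p)/p = 21.48/100.00 = 0.2148
(1−p)/p = 0.2148/1 = 0.2148  ⇒  p = 1/(1 + 0.2148) = 0.8232
Zt-79: 82.32%, Zt-81: 17.68%.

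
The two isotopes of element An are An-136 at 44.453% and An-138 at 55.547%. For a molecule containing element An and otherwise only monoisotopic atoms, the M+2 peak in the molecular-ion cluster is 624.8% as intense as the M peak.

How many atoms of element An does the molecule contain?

5

The M+2/M ratio from n An atoms is n · q/p = n · 0.55547/0.44453.
n = 6.248 × 0.44453/0.55547 = 5.00 ≈ 5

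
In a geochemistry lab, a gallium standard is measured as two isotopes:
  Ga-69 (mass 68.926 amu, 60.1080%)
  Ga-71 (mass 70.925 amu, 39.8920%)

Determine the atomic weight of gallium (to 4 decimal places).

69.7234 amu

The abundance-weighted mean is 0.601080 × 68.926 + 0.398920 × 70.925
= 41.43004 + 28.29340 = 69.72344 amu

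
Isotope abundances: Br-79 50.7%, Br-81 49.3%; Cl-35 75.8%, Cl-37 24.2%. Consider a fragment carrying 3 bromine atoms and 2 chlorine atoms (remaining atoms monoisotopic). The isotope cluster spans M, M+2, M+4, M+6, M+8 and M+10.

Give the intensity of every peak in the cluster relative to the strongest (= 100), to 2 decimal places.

Bromine pattern (n=3): 0.13032384 : 0.38017547 : 0.36967753 : 0.11982316
Chlorine pattern (n=2): 0.574564 : 0.366872 : 0.058564
Convolve the two distributions (both contribute in 2-u steps):
  M: 0.13032384×0.574564 = 0.074879
  M+2: 0.13032384×0.366872 + 0.38017547×0.574564 = 0.266247
  M+4: 0.13032384×0.058564 + 0.38017547×0.366872 + 0.36967753×0.574564 = 0.359511
  M+6: 0.38017547×0.058564 + 0.36967753×0.366872 + 0.11982316×0.574564 = 0.226735
  M+8: 0.36967753×0.058564 + 0.11982316×0.366872 = 0.065610
  M+10: 0.11982316×0.058564 = 0.007017
Scale to base peak (0.359511) = 100: 20.83 : 74.06 : 100.00 : 63.07 : 18.25 : 1.95

20.83 : 74.06 : 100.00 : 63.07 : 18.25 : 1.95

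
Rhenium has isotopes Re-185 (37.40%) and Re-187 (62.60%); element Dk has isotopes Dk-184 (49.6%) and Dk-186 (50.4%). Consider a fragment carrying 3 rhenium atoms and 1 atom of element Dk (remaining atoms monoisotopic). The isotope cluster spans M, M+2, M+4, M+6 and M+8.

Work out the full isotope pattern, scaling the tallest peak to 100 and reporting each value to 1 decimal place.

7.4 : 44.7 : 100.0 : 97.9 : 35.3

Rhenium pattern (n=3): 0.05231362 : 0.26268713 : 0.43968487 : 0.24531438
Element Dk pattern (n=1): 0.4960 : 0.5040
Convolve the two distributions (both contribute in 2-u steps):
  M: 0.05231362×0.4960 = 0.025948
  M+2: 0.05231362×0.5040 + 0.26268713×0.4960 = 0.156659
  M+4: 0.26268713×0.5040 + 0.43968487×0.4960 = 0.350478
  M+6: 0.43968487×0.5040 + 0.24531438×0.4960 = 0.343277
  M+8: 0.24531438×0.5040 = 0.123638
Scale to base peak (0.350478) = 100: 7.4 : 44.7 : 100.0 : 97.9 : 35.3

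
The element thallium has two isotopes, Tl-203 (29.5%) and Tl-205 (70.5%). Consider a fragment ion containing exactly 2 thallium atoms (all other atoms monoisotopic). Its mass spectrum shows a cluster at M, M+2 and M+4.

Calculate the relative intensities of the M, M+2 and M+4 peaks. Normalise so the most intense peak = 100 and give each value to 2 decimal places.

Each Tl atom is independently Tl-203 (p = 0.295) or Tl-205 (q = 0.705); the cluster is the binomial expansion (p + q)^2.
P(M) = 0.295^2 = 0.087025
P(M+2) = 2 × 0.295^1 × 0.705^1 = 0.415950
P(M+4) = 0.705^2 = 0.497025
The M+4 peak is largest (0.497025); scaling to 100 gives 17.51 : 83.69 : 100.00.

17.51 : 83.69 : 100.00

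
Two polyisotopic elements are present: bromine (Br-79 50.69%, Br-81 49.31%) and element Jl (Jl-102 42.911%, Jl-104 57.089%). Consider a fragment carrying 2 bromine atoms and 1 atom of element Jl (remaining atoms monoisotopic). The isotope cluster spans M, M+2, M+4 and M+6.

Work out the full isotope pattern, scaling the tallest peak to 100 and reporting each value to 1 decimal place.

Bromine pattern (n=2): 0.25694761 : 0.49990478 : 0.24314761
Element Jl pattern (n=1): 0.42911 : 0.57089
Convolve the two distributions (both contribute in 2-u steps):
  M: 0.25694761×0.42911 = 0.110259
  M+2: 0.25694761×0.57089 + 0.49990478×0.42911 = 0.361203
  M+4: 0.49990478×0.57089 + 0.24314761×0.42911 = 0.389728
  M+6: 0.24314761×0.57089 = 0.138811
Scale to base peak (0.389728) = 100: 28.3 : 92.7 : 100.0 : 35.6

28.3 : 92.7 : 100.0 : 35.6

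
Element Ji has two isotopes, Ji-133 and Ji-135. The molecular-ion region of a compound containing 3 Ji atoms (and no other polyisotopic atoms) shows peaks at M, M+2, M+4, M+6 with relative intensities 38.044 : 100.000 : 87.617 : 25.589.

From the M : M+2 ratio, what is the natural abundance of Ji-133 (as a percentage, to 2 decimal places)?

53.30%

If p is the fraction of Ji that is Ji-133, then I(M+2)/I(M) = [C(3,1)·p^2·(1−p)] / p^3 = 3·(1−p)/p = 100.000/38.044 = 2.6285
(1−p)/p = 2.6285/3 = 0.8762  ⇒  p = 1/(1 + 0.8762) = 0.5330
Ji-133: 53.30%, Ji-135: 46.70%.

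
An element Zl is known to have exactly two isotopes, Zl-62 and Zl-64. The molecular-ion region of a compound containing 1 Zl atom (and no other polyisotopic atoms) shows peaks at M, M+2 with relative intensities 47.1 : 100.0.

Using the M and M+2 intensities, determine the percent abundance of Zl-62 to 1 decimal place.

If p is the fraction of Zl that is Zl-62, then I(M+2)/I(M) = [C(1,1)·p^0·(1−p)] / p^1 = 1·(1−p)/p = 100.0/47.1 = 2.1231
(1−p)/p = 2.1231/1 = 2.1231  ⇒  p = 1/(1 + 2.1231) = 0.3202
Zl-62: 32.0%, Zl-64: 68.0%.

32.0%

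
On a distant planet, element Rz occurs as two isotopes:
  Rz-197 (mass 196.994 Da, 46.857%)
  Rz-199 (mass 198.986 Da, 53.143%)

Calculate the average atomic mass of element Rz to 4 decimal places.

198.0526 Da

Average mass = Σ (abundance × isotope mass) = 0.46857 × 196.994 + 0.53143 × 198.986
= 92.30548 + 105.74713 = 198.05261 Da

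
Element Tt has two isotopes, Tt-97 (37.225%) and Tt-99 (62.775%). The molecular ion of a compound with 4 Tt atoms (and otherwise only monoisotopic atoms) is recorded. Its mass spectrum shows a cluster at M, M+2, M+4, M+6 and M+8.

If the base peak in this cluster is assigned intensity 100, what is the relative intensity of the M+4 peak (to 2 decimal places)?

(0.37225 + 0.62775)^4 gives M 0.0192, M+2 0.1295, M+4 0.3276, M+6 0.3683, M+8 0.1553; the largest is M+6.
P(M+6) = C(4,3) × 0.37225^1 × 0.62775^3 = 4 × 0.37225 × 0.24737748 = 0.368345 (base)
P(M+4) = C(4,2) × 0.37225^2 × 0.62775^2 = 6 × 0.13857006 × 0.39407006 = 0.327638
Relative intensity = 0.327638 / 0.368345 × 100 = 88.95

88.95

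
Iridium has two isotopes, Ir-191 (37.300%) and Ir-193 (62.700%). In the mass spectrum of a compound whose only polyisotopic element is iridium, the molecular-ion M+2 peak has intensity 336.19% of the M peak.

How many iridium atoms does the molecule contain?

2

The M+2/M ratio from n Ir atoms is n · q/p = n · 0.62700/0.37300.
n = 3.3619 × 0.37300/0.62700 = 2.00 ≈ 2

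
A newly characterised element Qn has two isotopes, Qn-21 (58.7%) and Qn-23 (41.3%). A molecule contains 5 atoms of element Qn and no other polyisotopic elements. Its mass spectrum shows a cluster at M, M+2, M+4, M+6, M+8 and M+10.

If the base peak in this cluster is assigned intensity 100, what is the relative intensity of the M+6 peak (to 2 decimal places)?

70.36

Term probabilities: M 0.0697, M+2 0.2452, M+4 0.3450, M+6 0.2427, M+8 0.0854, M+10 0.0120. Base peak = M+4.
P(M+4) = C(5,2) × 0.587^3 × 0.413^2 = 10 × 0.202262 × 0.170569 = 0.344996 (base)
P(M+6) = C(5,3) × 0.587^2 × 0.413^3 = 10 × 0.344569 × 0.070445 = 0.242732
Relative intensity = 0.242732 / 0.344996 × 100 = 70.36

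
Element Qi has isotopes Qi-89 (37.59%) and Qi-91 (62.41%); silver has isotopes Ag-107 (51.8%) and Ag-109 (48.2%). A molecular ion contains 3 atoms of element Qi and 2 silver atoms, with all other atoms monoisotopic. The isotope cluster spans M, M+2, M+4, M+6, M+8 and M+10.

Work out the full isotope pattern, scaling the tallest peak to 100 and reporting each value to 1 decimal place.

Element Qi pattern (n=3): 0.05311497 : 0.26455751 : 0.43924006 : 0.24308746
Silver pattern (n=2): 0.268324 : 0.499352 : 0.232324
Convolve the two distributions (both contribute in 2-u steps):
  M: 0.05311497×0.268324 = 0.014252
  M+2: 0.05311497×0.499352 + 0.26455751×0.268324 = 0.097510
  M+4: 0.05311497×0.232324 + 0.26455751×0.499352 + 0.43924006×0.268324 = 0.262306
  M+6: 0.26455751×0.232324 + 0.43924006×0.499352 + 0.24308746×0.268324 = 0.346025
  M+8: 0.43924006×0.232324 + 0.24308746×0.499352 = 0.223432
  M+10: 0.24308746×0.232324 = 0.056475
Scale to base peak (0.346025) = 100: 4.1 : 28.2 : 75.8 : 100.0 : 64.6 : 16.3

4.1 : 28.2 : 75.8 : 100.0 : 64.6 : 16.3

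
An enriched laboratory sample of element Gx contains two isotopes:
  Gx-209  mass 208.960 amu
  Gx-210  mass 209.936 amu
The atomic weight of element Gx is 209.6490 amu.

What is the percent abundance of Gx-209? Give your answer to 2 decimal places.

29.41%

Writing the weighted mean with unknown fraction x of Gx-209:
208.960·x + 209.936·(1 − x) = 209.6490
(208.960 − 209.936)·x = 209.6490 − 209.936
x = -0.2870 / -0.976 = 0.29406 → 29.41% Gx-209, 70.59% Gx-210.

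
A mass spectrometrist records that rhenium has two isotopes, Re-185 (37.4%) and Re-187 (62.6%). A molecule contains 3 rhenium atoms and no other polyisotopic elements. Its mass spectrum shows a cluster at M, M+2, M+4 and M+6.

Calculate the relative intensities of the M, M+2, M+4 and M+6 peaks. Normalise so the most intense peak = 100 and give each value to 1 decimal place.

The 3 Re atoms are independent, so intensities follow the terms of (0.374 + 0.626)^3.
P(M) = 0.374^3 = 0.052314
P(M+2) = 3 × 0.374^2 × 0.626^1 = 0.262687
P(M+4) = 3 × 0.374^1 × 0.626^2 = 0.439685
P(M+6) = 0.626^3 = 0.245314
The M+4 peak is largest (0.439685); scaling to 100 gives 11.9 : 59.7 : 100.0 : 55.8.

11.9 : 59.7 : 100.0 : 55.8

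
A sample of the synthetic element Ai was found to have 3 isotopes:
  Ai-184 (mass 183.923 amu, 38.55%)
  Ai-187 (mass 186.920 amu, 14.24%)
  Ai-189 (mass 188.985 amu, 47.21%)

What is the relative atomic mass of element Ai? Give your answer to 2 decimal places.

Ar = Σ fᵢ·mᵢ = 0.3855 × 183.923 + 0.1424 × 186.920 + 0.4721 × 188.985
= 70.9023 + 26.6174 + 89.2198 = 186.7395 amu

186.74 amu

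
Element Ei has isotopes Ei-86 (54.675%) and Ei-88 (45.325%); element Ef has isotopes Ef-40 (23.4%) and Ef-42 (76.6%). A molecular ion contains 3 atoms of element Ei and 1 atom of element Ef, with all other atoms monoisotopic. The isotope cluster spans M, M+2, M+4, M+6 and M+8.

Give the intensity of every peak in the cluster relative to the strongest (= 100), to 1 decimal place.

9.8 : 56.5 : 100.0 : 71.7 : 18.3

Element Ei pattern (n=3): 0.16344302 : 0.40647763 : 0.33696568 : 0.09311367
Element Ef pattern (n=1): 0.2340 : 0.7660
Convolve the two distributions (both contribute in 2-u steps):
  M: 0.16344302×0.2340 = 0.038246
  M+2: 0.16344302×0.7660 + 0.40647763×0.2340 = 0.220313
  M+4: 0.40647763×0.7660 + 0.33696568×0.2340 = 0.390212
  M+6: 0.33696568×0.7660 + 0.09311367×0.2340 = 0.279904
  M+8: 0.09311367×0.7660 = 0.071325
Scale to base peak (0.390212) = 100: 9.8 : 56.5 : 100.0 : 71.7 : 18.3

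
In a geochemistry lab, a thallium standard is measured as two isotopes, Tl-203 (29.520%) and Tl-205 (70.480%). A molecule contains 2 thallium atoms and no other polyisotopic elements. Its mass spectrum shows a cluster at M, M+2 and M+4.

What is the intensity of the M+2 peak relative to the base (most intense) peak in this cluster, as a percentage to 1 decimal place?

(0.29520 + 0.70480)^2 gives M 0.0871, M+2 0.4161, M+4 0.4967; the largest is M+4.
P(M+4) = C(2,2) × 0.29520^0 × 0.70480^2 = 1 × 1.0000 × 0.49674304 = 0.496743 (base)
P(M+2) = C(2,1) × 0.29520^1 × 0.70480^1 = 2 × 0.2952 × 0.7048 = 0.416114
Relative intensity = 0.416114 / 0.496743 × 100 = 83.8

83.8%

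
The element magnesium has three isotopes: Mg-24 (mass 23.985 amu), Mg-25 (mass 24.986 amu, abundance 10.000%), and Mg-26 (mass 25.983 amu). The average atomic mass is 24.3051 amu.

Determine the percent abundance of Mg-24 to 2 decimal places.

78.99%

Let x and y be the fractions of Mg-24 and Mg-26. Then x + y = 1 − 0.10000 = 0.90000 and 23.985x + 25.983y = 24.3051 − 0.10000×24.986 = 21.8065.
Substituting: 23.985x + 25.983(0.90000 − x) = 21.8065
(23.985 − 25.983)x = -1.5782  ⇒  x = 0.78989, y = 0.11011
Mg-24: 78.99%, Mg-26: 11.01%.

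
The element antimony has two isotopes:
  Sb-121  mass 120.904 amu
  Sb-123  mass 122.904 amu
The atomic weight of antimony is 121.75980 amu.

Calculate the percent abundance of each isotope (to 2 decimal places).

Sb-121: 57.21%, Sb-123: 42.79%

With x = fraction of Sb-121 (so Sb-123 is 1 − x):
120.904·x + 122.904·(1 − x) = 121.75980
(120.904 − 122.904)·x = 121.75980 − 122.904
x = -1.14420 / -2.000 = 0.57210 → 57.21% Sb-121, 42.79% Sb-123.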